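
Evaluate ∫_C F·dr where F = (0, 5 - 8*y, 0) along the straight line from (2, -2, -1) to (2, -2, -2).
0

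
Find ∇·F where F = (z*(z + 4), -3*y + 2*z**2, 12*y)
-3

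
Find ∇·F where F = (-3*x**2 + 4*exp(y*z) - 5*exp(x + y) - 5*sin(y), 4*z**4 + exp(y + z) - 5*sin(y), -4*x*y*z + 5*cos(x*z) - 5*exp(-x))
-4*x*y - 5*x*sin(x*z) - 6*x - 5*exp(x + y) + exp(y + z) - 5*cos(y)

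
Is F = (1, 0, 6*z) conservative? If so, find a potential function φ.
Yes, F is conservative. φ = x + 3*z**2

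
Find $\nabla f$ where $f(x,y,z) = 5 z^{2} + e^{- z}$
(0, 0, 10*z - exp(-z))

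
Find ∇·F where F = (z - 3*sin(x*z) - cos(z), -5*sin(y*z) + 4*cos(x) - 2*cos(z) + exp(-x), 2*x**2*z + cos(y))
2*x**2 - 3*z*cos(x*z) - 5*z*cos(y*z)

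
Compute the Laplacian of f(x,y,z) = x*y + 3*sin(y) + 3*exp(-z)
-3*sin(y) + 3*exp(-z)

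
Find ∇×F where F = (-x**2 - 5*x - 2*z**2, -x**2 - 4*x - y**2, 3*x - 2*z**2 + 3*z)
(0, -4*z - 3, -2*x - 4)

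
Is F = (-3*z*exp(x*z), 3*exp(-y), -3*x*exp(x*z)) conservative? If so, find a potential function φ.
Yes, F is conservative. φ = -3*exp(x*z) - 3*exp(-y)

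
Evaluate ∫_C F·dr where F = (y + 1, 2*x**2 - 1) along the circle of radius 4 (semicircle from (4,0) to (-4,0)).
-8*pi - 8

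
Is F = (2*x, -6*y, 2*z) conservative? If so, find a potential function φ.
Yes, F is conservative. φ = x**2 - 3*y**2 + z**2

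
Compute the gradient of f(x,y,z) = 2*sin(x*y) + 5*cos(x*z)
(2*y*cos(x*y) - 5*z*sin(x*z), 2*x*cos(x*y), -5*x*sin(x*z))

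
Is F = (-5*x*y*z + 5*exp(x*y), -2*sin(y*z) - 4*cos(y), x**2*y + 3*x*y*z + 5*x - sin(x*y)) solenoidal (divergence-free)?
No, ∇·F = 3*x*y - 5*y*z + 5*y*exp(x*y) - 2*z*cos(y*z) + 4*sin(y)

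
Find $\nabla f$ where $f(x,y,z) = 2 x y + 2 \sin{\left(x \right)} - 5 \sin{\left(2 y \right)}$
(2*y + 2*cos(x), 2*x - 10*cos(2*y), 0)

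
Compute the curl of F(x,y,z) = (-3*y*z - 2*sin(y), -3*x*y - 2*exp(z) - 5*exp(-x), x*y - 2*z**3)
(x + 2*exp(z), -4*y, -3*y + 3*z + 2*cos(y) + 5*exp(-x))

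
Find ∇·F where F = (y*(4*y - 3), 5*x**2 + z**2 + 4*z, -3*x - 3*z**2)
-6*z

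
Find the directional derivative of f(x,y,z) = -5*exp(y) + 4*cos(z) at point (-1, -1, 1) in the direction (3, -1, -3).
sqrt(19)*(5 + 12*E*sin(1))*exp(-1)/19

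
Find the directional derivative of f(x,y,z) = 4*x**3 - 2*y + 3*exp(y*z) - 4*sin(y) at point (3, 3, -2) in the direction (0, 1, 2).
2*sqrt(5)*(6 - (2*cos(3) + 1)*exp(6))*exp(-6)/5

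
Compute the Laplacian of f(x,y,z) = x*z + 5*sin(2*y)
-20*sin(2*y)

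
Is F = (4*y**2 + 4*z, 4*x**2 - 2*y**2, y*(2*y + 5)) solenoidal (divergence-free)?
No, ∇·F = -4*y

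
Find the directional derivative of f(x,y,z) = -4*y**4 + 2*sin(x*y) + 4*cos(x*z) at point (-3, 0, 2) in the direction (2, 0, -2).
10*sqrt(2)*sin(6)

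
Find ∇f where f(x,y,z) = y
(0, 1, 0)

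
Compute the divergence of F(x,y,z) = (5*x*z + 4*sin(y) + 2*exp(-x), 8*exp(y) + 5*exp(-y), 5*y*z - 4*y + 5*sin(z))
5*y + 5*z + 8*exp(y) + 5*cos(z) - 5*exp(-y) - 2*exp(-x)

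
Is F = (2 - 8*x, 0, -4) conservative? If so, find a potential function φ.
Yes, F is conservative. φ = -4*x**2 + 2*x - 4*z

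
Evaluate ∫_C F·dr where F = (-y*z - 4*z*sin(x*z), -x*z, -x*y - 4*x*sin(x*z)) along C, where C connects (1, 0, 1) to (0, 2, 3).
4 - 4*cos(1)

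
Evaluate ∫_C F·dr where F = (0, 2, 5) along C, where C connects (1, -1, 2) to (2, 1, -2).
-16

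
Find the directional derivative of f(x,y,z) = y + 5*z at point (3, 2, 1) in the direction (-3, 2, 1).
sqrt(14)/2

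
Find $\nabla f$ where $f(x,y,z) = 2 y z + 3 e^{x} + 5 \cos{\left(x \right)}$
(3*exp(x) - 5*sin(x), 2*z, 2*y)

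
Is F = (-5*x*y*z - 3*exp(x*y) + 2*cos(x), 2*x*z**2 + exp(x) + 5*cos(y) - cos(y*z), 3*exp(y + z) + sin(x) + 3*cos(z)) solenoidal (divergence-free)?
No, ∇·F = -5*y*z - 3*y*exp(x*y) + z*sin(y*z) + 3*exp(y + z) - 2*sin(x) - 5*sin(y) - 3*sin(z)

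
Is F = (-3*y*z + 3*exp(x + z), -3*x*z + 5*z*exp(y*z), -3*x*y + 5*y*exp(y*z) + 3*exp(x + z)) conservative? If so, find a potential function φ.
Yes, F is conservative. φ = -3*x*y*z + 5*exp(y*z) + 3*exp(x + z)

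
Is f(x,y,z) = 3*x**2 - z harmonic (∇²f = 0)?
No, ∇²f = 6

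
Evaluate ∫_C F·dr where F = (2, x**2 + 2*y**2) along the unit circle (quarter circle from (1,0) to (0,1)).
-2/3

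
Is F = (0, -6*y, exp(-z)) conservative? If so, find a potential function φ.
Yes, F is conservative. φ = -3*y**2 - exp(-z)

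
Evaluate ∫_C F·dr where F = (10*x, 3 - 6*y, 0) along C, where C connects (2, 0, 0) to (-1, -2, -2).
-33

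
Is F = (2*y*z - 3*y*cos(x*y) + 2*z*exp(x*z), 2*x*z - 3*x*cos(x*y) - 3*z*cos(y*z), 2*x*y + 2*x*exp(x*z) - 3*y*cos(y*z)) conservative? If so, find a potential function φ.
Yes, F is conservative. φ = 2*x*y*z + 2*exp(x*z) - 3*sin(x*y) - 3*sin(y*z)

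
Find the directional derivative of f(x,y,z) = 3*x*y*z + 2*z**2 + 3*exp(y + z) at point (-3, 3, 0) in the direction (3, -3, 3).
-9*sqrt(3)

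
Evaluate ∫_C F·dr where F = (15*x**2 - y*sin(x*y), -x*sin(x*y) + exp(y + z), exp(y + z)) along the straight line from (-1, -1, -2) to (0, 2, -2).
-cos(1) - exp(-3) + 7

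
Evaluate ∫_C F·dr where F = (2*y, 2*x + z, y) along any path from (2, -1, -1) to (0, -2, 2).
-1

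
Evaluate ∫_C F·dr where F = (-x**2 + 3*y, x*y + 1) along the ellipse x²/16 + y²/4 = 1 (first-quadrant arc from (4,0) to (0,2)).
86/3 - 6*pi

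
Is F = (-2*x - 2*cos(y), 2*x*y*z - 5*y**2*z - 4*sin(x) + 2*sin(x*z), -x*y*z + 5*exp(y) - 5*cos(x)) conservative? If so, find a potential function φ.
No, ∇×F = (-2*x*y - x*z - 2*x*cos(x*z) + 5*y**2 + 5*exp(y), y*z - 5*sin(x), 2*y*z + 2*z*cos(x*z) - 2*sin(y) - 4*cos(x)) ≠ 0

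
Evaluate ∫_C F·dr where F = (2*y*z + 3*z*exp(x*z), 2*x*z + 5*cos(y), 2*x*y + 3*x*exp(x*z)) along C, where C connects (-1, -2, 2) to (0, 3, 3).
-5 - 3*exp(-2) + 5*sin(3) + 5*sin(2)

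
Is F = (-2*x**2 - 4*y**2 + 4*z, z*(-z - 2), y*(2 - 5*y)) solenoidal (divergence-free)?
No, ∇·F = -4*x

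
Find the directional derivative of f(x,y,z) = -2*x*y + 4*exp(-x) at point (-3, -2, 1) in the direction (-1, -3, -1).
sqrt(11)*(-2 + 4*exp(3)/11)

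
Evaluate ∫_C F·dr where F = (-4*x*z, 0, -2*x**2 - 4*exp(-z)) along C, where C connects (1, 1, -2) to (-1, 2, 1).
-4*exp(2) - 6 + 4*exp(-1)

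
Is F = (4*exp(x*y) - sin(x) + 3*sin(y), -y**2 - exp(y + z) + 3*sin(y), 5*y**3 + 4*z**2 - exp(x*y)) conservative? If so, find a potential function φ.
No, ∇×F = (-x*exp(x*y) + 15*y**2 + exp(y + z), y*exp(x*y), -4*x*exp(x*y) - 3*cos(y)) ≠ 0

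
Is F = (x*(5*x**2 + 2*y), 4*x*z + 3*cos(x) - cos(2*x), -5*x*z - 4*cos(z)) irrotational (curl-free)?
No, ∇×F = (-4*x, 5*z, -2*x + 4*z - 3*sin(x) + 2*sin(2*x))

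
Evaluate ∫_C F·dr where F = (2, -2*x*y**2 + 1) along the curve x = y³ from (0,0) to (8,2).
-10/3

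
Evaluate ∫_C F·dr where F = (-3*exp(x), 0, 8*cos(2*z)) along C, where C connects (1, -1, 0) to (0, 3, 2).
4*sin(4) - 3 + 3*E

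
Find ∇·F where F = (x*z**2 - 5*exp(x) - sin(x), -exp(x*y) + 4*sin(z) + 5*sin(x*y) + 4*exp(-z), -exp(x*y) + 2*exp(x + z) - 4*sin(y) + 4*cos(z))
-x*exp(x*y) + 5*x*cos(x*y) + z**2 - 5*exp(x) + 2*exp(x + z) - 4*sin(z) - cos(x)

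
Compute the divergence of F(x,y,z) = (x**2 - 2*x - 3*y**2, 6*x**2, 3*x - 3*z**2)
2*x - 6*z - 2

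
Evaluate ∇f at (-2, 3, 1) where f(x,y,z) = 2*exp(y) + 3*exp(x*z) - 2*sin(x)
(3*exp(-2) - 2*cos(2), 2*exp(3), -6*exp(-2))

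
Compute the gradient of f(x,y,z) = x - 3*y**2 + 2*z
(1, -6*y, 2)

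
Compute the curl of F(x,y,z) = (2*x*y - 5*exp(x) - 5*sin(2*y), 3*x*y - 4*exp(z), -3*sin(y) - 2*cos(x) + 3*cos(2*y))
(4*exp(z) - 6*sin(2*y) - 3*cos(y), -2*sin(x), -2*x + 3*y + 10*cos(2*y))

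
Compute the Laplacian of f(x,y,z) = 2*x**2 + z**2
6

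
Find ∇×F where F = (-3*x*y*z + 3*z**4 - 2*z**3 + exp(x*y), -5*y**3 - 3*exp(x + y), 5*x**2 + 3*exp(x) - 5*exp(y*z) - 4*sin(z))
(-5*z*exp(y*z), -3*x*y - 10*x + 12*z**3 - 6*z**2 - 3*exp(x), 3*x*z - x*exp(x*y) - 3*exp(x + y))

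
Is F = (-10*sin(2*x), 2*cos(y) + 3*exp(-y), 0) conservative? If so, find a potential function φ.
Yes, F is conservative. φ = 2*sin(y) + 5*cos(2*x) - 3*exp(-y)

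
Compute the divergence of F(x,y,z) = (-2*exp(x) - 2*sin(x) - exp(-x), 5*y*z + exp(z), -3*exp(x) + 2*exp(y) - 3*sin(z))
5*z - 2*cos(x) - 3*cos(z) - 3*sinh(x) - cosh(x)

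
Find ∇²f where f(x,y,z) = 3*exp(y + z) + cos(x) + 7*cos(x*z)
-7*x**2*cos(x*z) - 7*z**2*cos(x*z) + 6*exp(y + z) - cos(x)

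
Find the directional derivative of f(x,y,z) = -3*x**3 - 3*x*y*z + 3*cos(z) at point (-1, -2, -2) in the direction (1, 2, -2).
-7 - 2*sin(2)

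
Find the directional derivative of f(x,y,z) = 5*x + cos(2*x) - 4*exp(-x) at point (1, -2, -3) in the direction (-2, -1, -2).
-10/3 - 8*exp(-1)/3 + 4*sin(2)/3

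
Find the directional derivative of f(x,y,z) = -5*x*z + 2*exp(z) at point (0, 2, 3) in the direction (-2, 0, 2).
sqrt(2)*(15/2 + exp(3))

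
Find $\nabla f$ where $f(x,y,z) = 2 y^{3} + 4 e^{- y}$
(0, 6*y**2 - 4*exp(-y), 0)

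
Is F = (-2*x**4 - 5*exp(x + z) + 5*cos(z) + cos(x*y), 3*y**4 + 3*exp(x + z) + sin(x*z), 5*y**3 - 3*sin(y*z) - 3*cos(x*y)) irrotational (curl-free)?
No, ∇×F = (3*x*sin(x*y) - x*cos(x*z) + 15*y**2 - 3*z*cos(y*z) - 3*exp(x + z), -3*y*sin(x*y) - 5*exp(x + z) - 5*sin(z), x*sin(x*y) + z*cos(x*z) + 3*exp(x + z))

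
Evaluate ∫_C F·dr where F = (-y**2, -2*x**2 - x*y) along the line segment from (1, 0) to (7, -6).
66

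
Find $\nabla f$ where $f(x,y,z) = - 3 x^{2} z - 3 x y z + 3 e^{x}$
(-6*x*z - 3*y*z + 3*exp(x), -3*x*z, 3*x*(-x - y))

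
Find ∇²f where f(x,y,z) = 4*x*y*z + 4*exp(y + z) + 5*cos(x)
8*exp(y + z) - 5*cos(x)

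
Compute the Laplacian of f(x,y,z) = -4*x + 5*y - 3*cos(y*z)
3*(y**2 + z**2)*cos(y*z)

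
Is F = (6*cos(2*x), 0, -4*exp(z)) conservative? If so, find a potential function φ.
Yes, F is conservative. φ = -4*exp(z) + 3*sin(2*x)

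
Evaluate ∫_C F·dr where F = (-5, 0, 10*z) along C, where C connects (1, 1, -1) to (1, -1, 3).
40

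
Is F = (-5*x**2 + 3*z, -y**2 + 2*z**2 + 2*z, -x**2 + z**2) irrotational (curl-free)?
No, ∇×F = (-4*z - 2, 2*x + 3, 0)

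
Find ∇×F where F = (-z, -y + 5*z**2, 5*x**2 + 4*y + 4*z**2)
(4 - 10*z, -10*x - 1, 0)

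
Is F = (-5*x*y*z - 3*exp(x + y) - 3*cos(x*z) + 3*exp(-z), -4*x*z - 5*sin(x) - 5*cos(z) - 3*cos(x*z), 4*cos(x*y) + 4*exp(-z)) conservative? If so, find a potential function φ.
No, ∇×F = (-4*x*sin(x*y) - 3*x*sin(x*z) + 4*x - 5*sin(z), -5*x*y + 3*x*sin(x*z) + 4*y*sin(x*y) - 3*exp(-z), 5*x*z + 3*z*sin(x*z) - 4*z + 3*exp(x + y) - 5*cos(x)) ≠ 0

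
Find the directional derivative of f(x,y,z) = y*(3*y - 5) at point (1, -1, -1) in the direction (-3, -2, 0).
22*sqrt(13)/13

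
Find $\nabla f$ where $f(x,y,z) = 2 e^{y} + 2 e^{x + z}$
(2*exp(x + z), 2*exp(y), 2*exp(x + z))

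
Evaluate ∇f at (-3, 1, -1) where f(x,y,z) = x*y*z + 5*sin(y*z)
(-1, 3 - 5*cos(1), -3 + 5*cos(1))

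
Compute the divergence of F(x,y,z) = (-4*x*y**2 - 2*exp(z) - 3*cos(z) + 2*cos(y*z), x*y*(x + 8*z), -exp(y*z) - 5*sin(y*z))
x*(x + 8*z) - 4*y**2 - y*exp(y*z) - 5*y*cos(y*z)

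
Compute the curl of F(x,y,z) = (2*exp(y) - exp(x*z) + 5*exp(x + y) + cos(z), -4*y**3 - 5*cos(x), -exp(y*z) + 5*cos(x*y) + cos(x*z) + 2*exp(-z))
(-5*x*sin(x*y) - z*exp(y*z), -x*exp(x*z) + 5*y*sin(x*y) + z*sin(x*z) - sin(z), -2*exp(y) - 5*exp(x + y) + 5*sin(x))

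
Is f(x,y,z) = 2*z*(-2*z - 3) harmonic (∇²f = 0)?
No, ∇²f = -8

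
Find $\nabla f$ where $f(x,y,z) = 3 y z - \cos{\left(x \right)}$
(sin(x), 3*z, 3*y)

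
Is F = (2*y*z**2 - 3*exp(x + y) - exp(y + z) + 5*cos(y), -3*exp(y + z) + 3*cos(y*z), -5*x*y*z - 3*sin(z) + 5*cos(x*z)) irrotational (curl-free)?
No, ∇×F = (-5*x*z + 3*y*sin(y*z) + 3*exp(y + z), 9*y*z + 5*z*sin(x*z) - exp(y + z), -2*z**2 + 3*exp(x + y) + exp(y + z) + 5*sin(y))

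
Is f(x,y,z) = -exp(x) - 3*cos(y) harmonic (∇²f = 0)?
No, ∇²f = -exp(x) + 3*cos(y)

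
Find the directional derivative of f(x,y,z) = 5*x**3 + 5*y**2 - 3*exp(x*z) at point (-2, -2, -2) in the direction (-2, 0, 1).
6*sqrt(5)*(-exp(4) - 20)/5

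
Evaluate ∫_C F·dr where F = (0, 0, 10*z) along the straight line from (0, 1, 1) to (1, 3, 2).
15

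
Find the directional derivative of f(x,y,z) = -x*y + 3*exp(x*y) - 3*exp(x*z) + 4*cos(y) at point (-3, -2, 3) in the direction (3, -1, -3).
sqrt(19)*(-9*exp(15) - 4*exp(9)*sin(2) - 54 + 3*exp(9))*exp(-9)/19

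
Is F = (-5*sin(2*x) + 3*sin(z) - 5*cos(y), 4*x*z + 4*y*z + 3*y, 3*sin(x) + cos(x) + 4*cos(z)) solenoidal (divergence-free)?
No, ∇·F = 4*z - 4*sin(z) - 10*cos(2*x) + 3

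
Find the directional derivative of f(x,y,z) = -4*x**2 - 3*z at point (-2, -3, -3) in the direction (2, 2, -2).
19*sqrt(3)/3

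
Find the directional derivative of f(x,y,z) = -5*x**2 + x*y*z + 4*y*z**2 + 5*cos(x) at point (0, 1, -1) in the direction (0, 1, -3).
14*sqrt(10)/5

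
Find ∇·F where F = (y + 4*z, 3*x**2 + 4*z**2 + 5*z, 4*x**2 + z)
1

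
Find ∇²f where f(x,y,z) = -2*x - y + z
0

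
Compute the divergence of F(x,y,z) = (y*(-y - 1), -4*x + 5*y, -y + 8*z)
13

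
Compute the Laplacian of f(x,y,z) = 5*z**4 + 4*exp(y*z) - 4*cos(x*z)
4*x**2*cos(x*z) + 4*y**2*exp(y*z) + 4*z**2*exp(y*z) + 4*z**2*cos(x*z) + 60*z**2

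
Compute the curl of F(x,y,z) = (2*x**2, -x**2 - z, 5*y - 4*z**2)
(6, 0, -2*x)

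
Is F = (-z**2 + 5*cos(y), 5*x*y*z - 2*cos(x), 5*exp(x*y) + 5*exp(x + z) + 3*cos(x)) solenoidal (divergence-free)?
No, ∇·F = 5*x*z + 5*exp(x + z)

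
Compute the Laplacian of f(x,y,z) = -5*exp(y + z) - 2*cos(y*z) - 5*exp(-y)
(2*(y**2*cos(y*z) + z**2*cos(y*z) - 5*exp(y + z))*exp(y) - 5)*exp(-y)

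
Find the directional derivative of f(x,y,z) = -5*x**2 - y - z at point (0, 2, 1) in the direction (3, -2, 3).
-sqrt(22)/22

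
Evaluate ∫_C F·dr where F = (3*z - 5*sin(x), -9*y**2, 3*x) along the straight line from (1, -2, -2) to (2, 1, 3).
-3 - 5*cos(1) + 5*cos(2)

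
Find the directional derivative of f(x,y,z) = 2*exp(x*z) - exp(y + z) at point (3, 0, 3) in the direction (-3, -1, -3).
4*sqrt(19)*(1 - 9*exp(6))*exp(3)/19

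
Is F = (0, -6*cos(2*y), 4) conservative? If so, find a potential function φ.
Yes, F is conservative. φ = 4*z - 3*sin(2*y)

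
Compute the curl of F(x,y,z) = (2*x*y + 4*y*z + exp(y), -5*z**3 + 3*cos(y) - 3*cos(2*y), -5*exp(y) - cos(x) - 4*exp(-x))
(15*z**2 - 5*exp(y), 4*y - sin(x) - 4*exp(-x), -2*x - 4*z - exp(y))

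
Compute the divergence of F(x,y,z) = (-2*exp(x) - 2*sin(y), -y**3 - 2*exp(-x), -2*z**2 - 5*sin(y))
-3*y**2 - 4*z - 2*exp(x)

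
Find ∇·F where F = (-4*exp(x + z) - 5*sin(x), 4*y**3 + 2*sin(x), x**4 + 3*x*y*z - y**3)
3*x*y + 12*y**2 - 4*exp(x + z) - 5*cos(x)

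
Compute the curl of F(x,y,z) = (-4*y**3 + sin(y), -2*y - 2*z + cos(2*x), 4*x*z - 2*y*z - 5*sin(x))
(2 - 2*z, -4*z + 5*cos(x), 12*y**2 - 2*sin(2*x) - cos(y))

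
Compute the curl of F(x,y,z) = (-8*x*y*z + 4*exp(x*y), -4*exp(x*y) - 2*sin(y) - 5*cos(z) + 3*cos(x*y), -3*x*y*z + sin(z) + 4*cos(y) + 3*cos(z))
(-3*x*z - 4*sin(y) - 5*sin(z), y*(-8*x + 3*z), 8*x*z - 4*x*exp(x*y) - 4*y*exp(x*y) - 3*y*sin(x*y))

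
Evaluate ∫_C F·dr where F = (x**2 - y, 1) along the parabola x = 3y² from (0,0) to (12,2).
562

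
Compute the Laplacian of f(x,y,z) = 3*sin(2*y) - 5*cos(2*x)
-12*sin(2*y) + 20*cos(2*x)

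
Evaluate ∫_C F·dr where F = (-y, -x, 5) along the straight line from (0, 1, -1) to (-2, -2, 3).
16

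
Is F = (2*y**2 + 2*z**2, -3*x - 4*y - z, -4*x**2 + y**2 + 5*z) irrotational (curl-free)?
No, ∇×F = (2*y + 1, 8*x + 4*z, -4*y - 3)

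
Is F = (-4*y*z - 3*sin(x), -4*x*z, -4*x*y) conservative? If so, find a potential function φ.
Yes, F is conservative. φ = -4*x*y*z + 3*cos(x)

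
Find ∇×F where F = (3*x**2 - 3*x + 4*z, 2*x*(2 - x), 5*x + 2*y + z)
(2, -1, 4 - 4*x)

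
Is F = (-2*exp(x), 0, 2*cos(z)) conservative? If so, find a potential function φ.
Yes, F is conservative. φ = -2*exp(x) + 2*sin(z)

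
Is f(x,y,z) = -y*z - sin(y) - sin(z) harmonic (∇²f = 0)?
No, ∇²f = sin(y) + sin(z)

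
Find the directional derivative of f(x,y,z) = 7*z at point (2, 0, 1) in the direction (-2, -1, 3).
3*sqrt(14)/2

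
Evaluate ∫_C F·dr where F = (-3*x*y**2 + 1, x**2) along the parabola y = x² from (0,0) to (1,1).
1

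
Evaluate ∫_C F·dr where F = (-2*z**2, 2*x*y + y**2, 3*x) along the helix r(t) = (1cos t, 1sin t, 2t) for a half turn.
-92/3 + 8*pi**2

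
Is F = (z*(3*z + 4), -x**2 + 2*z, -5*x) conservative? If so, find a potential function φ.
No, ∇×F = (-2, 6*z + 9, -2*x) ≠ 0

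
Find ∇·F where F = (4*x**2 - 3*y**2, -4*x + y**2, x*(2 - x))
8*x + 2*y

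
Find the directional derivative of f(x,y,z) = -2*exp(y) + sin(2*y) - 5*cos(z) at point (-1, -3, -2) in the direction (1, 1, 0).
sqrt(2)*(-1 + exp(3)*cos(6))*exp(-3)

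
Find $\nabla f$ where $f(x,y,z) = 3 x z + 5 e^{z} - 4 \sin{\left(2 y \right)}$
(3*z, -8*cos(2*y), 3*x + 5*exp(z))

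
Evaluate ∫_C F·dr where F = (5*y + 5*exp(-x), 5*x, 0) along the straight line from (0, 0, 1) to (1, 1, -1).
10 - 5*exp(-1)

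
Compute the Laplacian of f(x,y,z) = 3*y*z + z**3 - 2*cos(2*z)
6*z + 8*cos(2*z)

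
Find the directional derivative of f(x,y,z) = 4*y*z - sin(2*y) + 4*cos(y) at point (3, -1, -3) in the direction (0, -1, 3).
sqrt(10)*(-2*sin(1) + cos(2))/5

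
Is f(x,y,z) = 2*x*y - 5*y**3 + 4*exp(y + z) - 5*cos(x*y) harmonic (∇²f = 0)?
No, ∇²f = 5*x**2*cos(x*y) + 5*y**2*cos(x*y) - 30*y + 8*exp(y + z)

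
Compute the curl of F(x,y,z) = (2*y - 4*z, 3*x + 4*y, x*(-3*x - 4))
(0, 6*x, 1)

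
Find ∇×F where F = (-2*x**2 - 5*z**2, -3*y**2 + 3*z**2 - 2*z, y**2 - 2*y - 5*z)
(2*y - 6*z, -10*z, 0)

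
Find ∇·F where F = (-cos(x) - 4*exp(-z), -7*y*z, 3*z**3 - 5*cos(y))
9*z**2 - 7*z + sin(x)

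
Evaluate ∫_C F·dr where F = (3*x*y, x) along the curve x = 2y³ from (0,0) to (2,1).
79/14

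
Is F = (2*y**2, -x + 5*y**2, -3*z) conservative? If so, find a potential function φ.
No, ∇×F = (0, 0, -4*y - 1) ≠ 0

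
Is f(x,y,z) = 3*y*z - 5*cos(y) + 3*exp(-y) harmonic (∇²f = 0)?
No, ∇²f = 5*cos(y) + 3*exp(-y)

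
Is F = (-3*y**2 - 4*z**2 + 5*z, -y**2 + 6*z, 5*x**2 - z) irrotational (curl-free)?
No, ∇×F = (-6, -10*x - 8*z + 5, 6*y)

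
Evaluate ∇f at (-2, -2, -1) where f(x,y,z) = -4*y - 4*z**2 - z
(0, -4, 7)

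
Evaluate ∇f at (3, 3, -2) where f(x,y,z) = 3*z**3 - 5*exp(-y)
(0, 5*exp(-3), 36)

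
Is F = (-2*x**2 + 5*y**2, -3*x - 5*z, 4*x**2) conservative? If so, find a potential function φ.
No, ∇×F = (5, -8*x, -10*y - 3) ≠ 0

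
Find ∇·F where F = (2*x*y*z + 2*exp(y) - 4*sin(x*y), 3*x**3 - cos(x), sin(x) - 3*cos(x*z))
3*x*sin(x*z) + 2*y*z - 4*y*cos(x*y)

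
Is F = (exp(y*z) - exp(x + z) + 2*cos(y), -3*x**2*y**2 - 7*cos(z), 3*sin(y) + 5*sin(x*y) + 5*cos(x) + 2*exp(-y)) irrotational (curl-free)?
No, ∇×F = (5*x*cos(x*y) - 7*sin(z) + 3*cos(y) - 2*exp(-y), y*exp(y*z) - 5*y*cos(x*y) - exp(x + z) + 5*sin(x), -6*x*y**2 - z*exp(y*z) + 2*sin(y))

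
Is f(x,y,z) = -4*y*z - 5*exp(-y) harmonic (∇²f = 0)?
No, ∇²f = -5*exp(-y)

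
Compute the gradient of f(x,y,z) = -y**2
(0, -2*y, 0)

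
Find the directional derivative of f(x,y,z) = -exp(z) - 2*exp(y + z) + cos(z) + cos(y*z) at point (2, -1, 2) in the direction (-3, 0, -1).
sqrt(10)*(2*sin(2) + 2*E + exp(2))/10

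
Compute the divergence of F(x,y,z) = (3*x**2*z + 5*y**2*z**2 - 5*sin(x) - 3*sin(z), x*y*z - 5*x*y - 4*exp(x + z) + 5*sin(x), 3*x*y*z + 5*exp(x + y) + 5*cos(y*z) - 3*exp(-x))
3*x*y + 7*x*z - 5*x - 5*y*sin(y*z) - 5*cos(x)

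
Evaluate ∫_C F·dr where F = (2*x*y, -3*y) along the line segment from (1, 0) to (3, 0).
0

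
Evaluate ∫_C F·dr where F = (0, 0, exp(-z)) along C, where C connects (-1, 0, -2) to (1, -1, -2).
0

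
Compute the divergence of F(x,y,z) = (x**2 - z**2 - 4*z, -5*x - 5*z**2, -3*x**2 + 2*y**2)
2*x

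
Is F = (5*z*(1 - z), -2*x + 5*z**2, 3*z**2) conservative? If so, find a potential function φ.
No, ∇×F = (-10*z, 5 - 10*z, -2) ≠ 0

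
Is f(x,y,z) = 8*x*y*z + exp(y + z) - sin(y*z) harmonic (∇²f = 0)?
No, ∇²f = y**2*sin(y*z) + z**2*sin(y*z) + 2*exp(y + z)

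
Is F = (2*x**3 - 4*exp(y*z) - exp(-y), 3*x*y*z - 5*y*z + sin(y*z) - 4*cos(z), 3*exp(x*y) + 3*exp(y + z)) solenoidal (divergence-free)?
No, ∇·F = 6*x**2 + 3*x*z + z*cos(y*z) - 5*z + 3*exp(y + z)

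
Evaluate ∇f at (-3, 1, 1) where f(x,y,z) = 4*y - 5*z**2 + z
(0, 4, -9)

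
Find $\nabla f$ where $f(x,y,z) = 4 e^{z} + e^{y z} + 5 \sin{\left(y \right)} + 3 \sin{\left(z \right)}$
(0, z*exp(y*z) + 5*cos(y), y*exp(y*z) + 4*exp(z) + 3*cos(z))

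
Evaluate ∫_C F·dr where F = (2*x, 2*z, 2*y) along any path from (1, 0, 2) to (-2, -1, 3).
-3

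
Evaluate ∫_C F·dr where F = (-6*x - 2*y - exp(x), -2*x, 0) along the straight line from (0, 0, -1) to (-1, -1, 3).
-4 - exp(-1)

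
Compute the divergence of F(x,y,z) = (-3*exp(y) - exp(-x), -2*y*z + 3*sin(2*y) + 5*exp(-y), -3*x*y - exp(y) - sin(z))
-2*z + 6*cos(2*y) - cos(z) - 5*exp(-y) + exp(-x)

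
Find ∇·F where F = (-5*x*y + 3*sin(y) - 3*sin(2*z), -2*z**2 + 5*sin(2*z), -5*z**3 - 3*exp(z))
-5*y - 15*z**2 - 3*exp(z)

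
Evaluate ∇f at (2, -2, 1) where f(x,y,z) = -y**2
(0, 4, 0)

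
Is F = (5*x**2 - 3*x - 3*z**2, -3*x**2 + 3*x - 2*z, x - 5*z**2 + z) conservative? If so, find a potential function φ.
No, ∇×F = (2, -6*z - 1, 3 - 6*x) ≠ 0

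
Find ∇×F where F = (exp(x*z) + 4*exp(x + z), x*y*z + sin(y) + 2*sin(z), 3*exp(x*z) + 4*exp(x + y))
(-x*y + 4*exp(x + y) - 2*cos(z), x*exp(x*z) - 3*z*exp(x*z) - 4*exp(x + y) + 4*exp(x + z), y*z)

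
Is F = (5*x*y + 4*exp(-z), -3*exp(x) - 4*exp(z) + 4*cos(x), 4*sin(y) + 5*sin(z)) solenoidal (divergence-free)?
No, ∇·F = 5*y + 5*cos(z)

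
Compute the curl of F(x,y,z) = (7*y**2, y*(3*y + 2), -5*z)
(0, 0, -14*y)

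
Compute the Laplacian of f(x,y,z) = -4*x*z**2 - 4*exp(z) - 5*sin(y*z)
-8*x + 5*y**2*sin(y*z) + 5*z**2*sin(y*z) - 4*exp(z)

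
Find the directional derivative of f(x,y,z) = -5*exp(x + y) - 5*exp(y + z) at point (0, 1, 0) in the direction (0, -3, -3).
15*sqrt(2)*E/2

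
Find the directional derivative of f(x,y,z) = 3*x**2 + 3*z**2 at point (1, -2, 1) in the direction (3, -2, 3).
18*sqrt(22)/11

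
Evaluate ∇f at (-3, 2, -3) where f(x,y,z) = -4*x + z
(-4, 0, 1)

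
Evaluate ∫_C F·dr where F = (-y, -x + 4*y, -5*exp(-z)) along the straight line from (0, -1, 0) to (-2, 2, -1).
5 + 5*E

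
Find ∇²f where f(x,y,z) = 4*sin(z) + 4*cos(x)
-4*sin(z) - 4*cos(x)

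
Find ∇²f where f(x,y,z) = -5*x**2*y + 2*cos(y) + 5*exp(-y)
-10*y - 2*cos(y) + 5*exp(-y)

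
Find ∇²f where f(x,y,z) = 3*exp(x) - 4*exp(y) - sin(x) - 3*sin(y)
3*exp(x) - 4*exp(y) + sin(x) + 3*sin(y)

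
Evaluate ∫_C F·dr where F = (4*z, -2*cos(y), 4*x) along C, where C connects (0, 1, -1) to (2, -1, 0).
4*sin(1)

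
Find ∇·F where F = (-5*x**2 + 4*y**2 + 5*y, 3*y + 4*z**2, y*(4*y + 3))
3 - 10*x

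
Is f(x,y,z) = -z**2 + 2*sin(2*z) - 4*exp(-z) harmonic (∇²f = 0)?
No, ∇²f = -8*sin(2*z) - 2 - 4*exp(-z)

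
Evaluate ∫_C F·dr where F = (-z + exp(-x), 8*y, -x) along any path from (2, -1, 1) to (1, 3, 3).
-exp(-1) + exp(-2) + 31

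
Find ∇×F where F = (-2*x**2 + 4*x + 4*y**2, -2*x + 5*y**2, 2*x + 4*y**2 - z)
(8*y, -2, -8*y - 2)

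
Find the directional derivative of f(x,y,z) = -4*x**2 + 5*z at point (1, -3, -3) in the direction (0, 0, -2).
-5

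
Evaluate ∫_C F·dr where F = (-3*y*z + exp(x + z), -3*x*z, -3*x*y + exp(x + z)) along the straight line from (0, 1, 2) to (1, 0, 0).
E - exp(2)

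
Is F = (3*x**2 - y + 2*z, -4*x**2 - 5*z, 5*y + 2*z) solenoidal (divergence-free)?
No, ∇·F = 6*x + 2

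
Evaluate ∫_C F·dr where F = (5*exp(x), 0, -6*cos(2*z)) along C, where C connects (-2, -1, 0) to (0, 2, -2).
3*sin(4) - 5*exp(-2) + 5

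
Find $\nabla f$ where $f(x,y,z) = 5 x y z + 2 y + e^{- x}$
(5*y*z - exp(-x), 5*x*z + 2, 5*x*y)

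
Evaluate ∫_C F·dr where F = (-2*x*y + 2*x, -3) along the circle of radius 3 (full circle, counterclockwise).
0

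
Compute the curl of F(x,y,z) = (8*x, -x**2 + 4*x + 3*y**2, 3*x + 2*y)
(2, -3, 4 - 2*x)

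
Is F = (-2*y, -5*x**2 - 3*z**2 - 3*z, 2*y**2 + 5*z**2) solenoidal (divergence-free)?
No, ∇·F = 10*z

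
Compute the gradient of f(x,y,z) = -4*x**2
(-8*x, 0, 0)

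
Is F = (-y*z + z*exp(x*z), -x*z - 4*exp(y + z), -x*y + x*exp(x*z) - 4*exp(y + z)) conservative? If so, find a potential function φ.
Yes, F is conservative. φ = -x*y*z + exp(x*z) - 4*exp(y + z)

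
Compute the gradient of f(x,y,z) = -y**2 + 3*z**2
(0, -2*y, 6*z)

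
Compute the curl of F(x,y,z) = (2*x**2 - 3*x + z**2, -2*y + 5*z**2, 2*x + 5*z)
(-10*z, 2*z - 2, 0)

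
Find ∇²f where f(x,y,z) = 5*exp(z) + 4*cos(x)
5*exp(z) - 4*cos(x)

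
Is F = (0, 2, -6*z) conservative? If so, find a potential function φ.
Yes, F is conservative. φ = 2*y - 3*z**2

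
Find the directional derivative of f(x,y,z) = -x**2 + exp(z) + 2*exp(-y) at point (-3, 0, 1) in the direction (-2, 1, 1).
sqrt(6)*(-14 + E)/6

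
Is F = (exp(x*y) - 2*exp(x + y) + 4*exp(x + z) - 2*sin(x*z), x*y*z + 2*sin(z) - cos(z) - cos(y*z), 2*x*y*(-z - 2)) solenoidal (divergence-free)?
No, ∇·F = -2*x*y + x*z + y*exp(x*y) + z*sin(y*z) - 2*z*cos(x*z) - 2*exp(x + y) + 4*exp(x + z)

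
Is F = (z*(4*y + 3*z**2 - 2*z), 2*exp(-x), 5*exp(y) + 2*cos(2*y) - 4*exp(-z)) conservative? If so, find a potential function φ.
No, ∇×F = (5*exp(y) - 4*sin(2*y), 4*y + 9*z**2 - 4*z, -4*z - 2*exp(-x)) ≠ 0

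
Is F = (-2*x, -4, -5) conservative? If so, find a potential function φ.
Yes, F is conservative. φ = -x**2 - 4*y - 5*z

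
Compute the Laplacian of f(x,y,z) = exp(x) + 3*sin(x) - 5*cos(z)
exp(x) - 3*sin(x) + 5*cos(z)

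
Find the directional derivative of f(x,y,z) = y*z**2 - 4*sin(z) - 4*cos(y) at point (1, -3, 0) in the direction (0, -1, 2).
4*sqrt(5)*(-2 + sin(3))/5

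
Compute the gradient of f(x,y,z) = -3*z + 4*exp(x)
(4*exp(x), 0, -3)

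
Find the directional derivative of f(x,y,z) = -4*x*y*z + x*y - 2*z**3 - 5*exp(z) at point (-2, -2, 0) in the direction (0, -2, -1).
5*sqrt(5)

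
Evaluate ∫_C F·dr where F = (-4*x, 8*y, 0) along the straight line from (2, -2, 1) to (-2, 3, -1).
20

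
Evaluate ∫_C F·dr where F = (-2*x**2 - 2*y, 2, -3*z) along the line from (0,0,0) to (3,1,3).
-65/2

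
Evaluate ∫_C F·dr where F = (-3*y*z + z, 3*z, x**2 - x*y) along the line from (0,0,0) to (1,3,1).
4/3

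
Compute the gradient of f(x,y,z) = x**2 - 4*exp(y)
(2*x, -4*exp(y), 0)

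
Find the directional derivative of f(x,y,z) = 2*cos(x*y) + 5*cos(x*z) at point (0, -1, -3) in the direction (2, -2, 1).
0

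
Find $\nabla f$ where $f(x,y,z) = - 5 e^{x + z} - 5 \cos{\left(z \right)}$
(-5*exp(x + z), 0, -5*exp(x + z) + 5*sin(z))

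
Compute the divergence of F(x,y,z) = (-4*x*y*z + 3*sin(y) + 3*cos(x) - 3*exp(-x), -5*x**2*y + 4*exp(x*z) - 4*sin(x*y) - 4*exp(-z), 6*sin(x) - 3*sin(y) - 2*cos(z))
-5*x**2 - 4*x*cos(x*y) - 4*y*z - 3*sin(x) + 2*sin(z) + 3*exp(-x)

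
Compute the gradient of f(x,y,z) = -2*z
(0, 0, -2)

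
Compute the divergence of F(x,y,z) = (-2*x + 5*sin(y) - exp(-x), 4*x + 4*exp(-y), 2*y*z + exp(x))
2*y - 2 - 4*exp(-y) + exp(-x)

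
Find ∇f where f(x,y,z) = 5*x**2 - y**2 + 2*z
(10*x, -2*y, 2)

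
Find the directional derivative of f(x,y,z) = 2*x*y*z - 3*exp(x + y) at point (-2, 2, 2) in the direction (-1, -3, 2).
6*sqrt(14)/7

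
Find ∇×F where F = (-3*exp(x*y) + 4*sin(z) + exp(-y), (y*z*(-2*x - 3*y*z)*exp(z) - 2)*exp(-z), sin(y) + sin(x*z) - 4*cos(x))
(2*x*y + 6*y**2*z + cos(y) - 2*exp(-z), -z*cos(x*z) - 4*sin(x) + 4*cos(z), 3*x*exp(x*y) - 2*y*z + exp(-y))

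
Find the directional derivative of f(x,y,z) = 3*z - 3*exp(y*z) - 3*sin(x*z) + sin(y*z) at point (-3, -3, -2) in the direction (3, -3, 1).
3*sqrt(19)*(-3*exp(6) + 1 + 10*cos(6))/19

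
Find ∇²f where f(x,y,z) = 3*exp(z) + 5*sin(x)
3*exp(z) - 5*sin(x)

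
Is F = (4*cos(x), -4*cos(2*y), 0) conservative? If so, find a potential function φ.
Yes, F is conservative. φ = 4*sin(x) - 2*sin(2*y)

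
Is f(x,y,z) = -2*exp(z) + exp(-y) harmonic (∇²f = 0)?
No, ∇²f = -2*exp(z) + exp(-y)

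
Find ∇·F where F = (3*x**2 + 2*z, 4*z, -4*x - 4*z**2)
6*x - 8*z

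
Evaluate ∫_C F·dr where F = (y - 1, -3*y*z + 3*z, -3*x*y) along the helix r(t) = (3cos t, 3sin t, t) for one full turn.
9*pi/2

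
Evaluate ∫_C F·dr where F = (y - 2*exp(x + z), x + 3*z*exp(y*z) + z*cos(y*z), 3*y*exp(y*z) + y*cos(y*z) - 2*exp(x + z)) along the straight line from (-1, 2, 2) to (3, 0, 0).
-3*exp(4) - 2*exp(3) - sin(4) + 5 + 2*E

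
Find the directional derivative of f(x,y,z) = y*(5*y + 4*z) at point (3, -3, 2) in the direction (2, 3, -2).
-42*sqrt(17)/17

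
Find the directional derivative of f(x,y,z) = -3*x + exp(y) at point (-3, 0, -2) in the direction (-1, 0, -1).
3*sqrt(2)/2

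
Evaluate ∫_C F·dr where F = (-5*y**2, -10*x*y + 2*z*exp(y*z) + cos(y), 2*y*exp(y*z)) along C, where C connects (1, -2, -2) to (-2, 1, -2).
-2*exp(4) + 2*exp(-2) + sin(1) + sin(2) + 30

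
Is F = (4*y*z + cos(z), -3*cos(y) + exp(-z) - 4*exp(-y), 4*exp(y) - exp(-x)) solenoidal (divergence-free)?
No, ∇·F = 3*sin(y) + 4*exp(-y)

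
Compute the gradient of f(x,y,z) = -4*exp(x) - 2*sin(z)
(-4*exp(x), 0, -2*cos(z))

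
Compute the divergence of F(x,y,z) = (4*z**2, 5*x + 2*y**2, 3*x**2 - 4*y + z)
4*y + 1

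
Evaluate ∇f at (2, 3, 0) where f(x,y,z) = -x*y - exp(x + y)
(-exp(5) - 3, -exp(5) - 2, 0)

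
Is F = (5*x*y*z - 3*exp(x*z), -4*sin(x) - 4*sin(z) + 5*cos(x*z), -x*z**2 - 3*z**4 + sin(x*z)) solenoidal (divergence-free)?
No, ∇·F = -2*x*z + x*cos(x*z) + 5*y*z - 12*z**3 - 3*z*exp(x*z)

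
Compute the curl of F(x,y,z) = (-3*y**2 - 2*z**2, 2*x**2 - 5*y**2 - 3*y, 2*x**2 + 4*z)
(0, -4*x - 4*z, 4*x + 6*y)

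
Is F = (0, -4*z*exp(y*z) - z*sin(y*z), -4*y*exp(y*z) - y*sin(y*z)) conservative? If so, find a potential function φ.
Yes, F is conservative. φ = -4*exp(y*z) + cos(y*z)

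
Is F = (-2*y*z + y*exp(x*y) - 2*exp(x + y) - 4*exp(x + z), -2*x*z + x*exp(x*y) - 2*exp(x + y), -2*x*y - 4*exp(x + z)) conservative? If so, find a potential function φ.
Yes, F is conservative. φ = -2*x*y*z + exp(x*y) - 2*exp(x + y) - 4*exp(x + z)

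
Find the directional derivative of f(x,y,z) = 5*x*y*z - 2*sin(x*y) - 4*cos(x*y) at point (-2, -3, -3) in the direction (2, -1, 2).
-16*sin(6)/3 + 8*cos(6)/3 + 40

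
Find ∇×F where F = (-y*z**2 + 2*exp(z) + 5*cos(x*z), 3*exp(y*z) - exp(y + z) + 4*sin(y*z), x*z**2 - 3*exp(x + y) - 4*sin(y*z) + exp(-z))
(-3*y*exp(y*z) - 4*y*cos(y*z) - 4*z*cos(y*z) - 3*exp(x + y) + exp(y + z), -5*x*sin(x*z) - 2*y*z - z**2 + 2*exp(z) + 3*exp(x + y), z**2)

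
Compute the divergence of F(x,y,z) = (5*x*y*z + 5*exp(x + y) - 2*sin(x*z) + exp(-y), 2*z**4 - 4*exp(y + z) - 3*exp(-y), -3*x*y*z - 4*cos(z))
((-3*x*y + 5*y*z - 2*z*cos(x*z) + 5*exp(x + y) - 4*exp(y + z) + 4*sin(z))*exp(y) + 3)*exp(-y)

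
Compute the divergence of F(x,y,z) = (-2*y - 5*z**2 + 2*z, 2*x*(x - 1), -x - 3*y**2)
0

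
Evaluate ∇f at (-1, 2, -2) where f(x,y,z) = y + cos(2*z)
(0, 1, 2*sin(4))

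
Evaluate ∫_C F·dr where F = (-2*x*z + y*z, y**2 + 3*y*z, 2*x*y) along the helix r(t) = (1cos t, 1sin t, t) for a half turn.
pi*(-5 - pi)/4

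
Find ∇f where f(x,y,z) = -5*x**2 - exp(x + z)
(-10*x - exp(x + z), 0, -exp(x + z))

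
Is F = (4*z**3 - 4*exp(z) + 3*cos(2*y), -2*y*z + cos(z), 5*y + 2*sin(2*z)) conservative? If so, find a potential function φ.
No, ∇×F = (2*y + sin(z) + 5, 12*z**2 - 4*exp(z), 6*sin(2*y)) ≠ 0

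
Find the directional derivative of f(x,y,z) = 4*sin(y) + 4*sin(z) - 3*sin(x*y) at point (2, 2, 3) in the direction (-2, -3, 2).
2*sqrt(17)*(15*cos(4) + 4*cos(3) - 6*cos(2))/17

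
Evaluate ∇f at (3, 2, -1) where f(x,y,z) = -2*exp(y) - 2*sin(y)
(0, -2*exp(2) - 2*cos(2), 0)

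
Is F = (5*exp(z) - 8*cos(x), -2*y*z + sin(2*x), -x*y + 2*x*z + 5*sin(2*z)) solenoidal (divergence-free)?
No, ∇·F = 2*x - 2*z + 8*sin(x) + 10*cos(2*z)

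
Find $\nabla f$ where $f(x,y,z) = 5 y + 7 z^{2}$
(0, 5, 14*z)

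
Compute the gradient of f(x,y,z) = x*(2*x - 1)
(4*x - 1, 0, 0)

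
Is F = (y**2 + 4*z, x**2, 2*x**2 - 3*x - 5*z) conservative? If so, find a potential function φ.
No, ∇×F = (0, 7 - 4*x, 2*x - 2*y) ≠ 0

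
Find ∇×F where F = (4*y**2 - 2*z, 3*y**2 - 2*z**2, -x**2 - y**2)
(-2*y + 4*z, 2*x - 2, -8*y)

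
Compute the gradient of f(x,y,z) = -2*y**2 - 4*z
(0, -4*y, -4)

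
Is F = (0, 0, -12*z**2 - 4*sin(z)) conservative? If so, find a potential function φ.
Yes, F is conservative. φ = -4*z**3 + 4*cos(z)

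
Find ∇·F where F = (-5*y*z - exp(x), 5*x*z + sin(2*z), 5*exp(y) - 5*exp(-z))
-exp(x) + 5*exp(-z)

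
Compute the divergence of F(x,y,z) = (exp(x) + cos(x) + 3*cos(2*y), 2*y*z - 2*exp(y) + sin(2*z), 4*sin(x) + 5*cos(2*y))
2*z + exp(x) - 2*exp(y) - sin(x)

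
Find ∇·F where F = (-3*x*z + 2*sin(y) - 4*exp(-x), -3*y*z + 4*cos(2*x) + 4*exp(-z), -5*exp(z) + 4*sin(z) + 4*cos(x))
-6*z - 5*exp(z) + 4*cos(z) + 4*exp(-x)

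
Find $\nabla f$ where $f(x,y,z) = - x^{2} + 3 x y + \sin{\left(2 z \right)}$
(-2*x + 3*y, 3*x, 2*cos(2*z))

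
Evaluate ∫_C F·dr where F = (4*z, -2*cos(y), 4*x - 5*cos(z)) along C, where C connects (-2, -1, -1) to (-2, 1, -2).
-9*sin(1) + 5*sin(2) + 8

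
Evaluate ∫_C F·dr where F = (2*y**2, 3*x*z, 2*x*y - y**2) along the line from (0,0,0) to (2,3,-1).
5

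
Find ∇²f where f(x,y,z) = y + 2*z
0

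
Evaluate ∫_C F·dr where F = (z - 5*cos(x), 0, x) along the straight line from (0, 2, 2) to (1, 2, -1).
-5*sin(1) - 1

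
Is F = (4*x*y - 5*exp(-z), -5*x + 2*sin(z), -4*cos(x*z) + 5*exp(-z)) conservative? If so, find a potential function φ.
No, ∇×F = (-2*cos(z), -4*z*sin(x*z) + 5*exp(-z), -4*x - 5) ≠ 0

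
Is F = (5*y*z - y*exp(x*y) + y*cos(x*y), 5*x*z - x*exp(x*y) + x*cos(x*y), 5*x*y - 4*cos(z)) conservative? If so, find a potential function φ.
Yes, F is conservative. φ = 5*x*y*z - exp(x*y) - 4*sin(z) + sin(x*y)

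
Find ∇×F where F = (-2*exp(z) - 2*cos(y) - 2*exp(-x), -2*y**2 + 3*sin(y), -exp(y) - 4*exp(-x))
(-exp(y), -2*exp(z) - 4*exp(-x), -2*sin(y))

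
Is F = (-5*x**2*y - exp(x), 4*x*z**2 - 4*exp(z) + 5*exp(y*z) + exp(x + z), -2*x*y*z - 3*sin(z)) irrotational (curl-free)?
No, ∇×F = (-10*x*z - 5*y*exp(y*z) + 4*exp(z) - exp(x + z), 2*y*z, 5*x**2 + 4*z**2 + exp(x + z))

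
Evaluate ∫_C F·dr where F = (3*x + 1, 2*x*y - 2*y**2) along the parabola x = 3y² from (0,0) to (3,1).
52/3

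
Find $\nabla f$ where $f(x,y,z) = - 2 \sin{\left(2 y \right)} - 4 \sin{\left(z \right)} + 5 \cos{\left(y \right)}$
(0, -5*sin(y) - 4*cos(2*y), -4*cos(z))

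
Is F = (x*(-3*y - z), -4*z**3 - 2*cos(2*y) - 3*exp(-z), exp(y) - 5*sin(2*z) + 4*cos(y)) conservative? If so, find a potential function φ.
No, ∇×F = (12*z**2 + exp(y) - 4*sin(y) - 3*exp(-z), -x, 3*x) ≠ 0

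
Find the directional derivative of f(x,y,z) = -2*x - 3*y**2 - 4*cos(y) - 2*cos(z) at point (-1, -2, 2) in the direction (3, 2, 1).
3*sqrt(14)*(3 - sin(2))/7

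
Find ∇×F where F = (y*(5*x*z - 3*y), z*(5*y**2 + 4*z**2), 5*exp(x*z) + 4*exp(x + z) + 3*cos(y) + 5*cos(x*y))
(-5*x*sin(x*y) - 5*y**2 - 12*z**2 - 3*sin(y), 5*x*y + 5*y*sin(x*y) - 5*z*exp(x*z) - 4*exp(x + z), -5*x*z + 6*y)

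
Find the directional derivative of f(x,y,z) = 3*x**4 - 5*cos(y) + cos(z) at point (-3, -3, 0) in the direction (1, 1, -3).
-sqrt(11)*(5*sin(3) + 324)/11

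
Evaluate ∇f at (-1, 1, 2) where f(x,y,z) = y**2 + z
(0, 2, 1)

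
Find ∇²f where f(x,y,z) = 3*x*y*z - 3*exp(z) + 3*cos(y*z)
-3*y**2*cos(y*z) - 3*z**2*cos(y*z) - 3*exp(z)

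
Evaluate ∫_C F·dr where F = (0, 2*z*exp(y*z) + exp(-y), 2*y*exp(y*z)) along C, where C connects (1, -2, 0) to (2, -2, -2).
-2 + 2*exp(4)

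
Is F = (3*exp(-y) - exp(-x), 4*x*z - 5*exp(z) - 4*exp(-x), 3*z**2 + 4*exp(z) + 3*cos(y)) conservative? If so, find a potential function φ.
No, ∇×F = (-4*x + 5*exp(z) - 3*sin(y), 0, 4*z + 3*exp(-y) + 4*exp(-x)) ≠ 0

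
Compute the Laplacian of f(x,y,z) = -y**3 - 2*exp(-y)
-6*y - 2*exp(-y)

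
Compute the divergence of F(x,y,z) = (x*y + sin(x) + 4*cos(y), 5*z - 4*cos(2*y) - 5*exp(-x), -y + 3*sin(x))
y + 8*sin(2*y) + cos(x)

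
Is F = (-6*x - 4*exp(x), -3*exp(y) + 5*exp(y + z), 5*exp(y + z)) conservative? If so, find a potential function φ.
Yes, F is conservative. φ = -3*x**2 - 4*exp(x) - 3*exp(y) + 5*exp(y + z)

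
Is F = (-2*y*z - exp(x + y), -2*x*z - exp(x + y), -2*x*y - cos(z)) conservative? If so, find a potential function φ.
Yes, F is conservative. φ = -2*x*y*z - exp(x + y) - sin(z)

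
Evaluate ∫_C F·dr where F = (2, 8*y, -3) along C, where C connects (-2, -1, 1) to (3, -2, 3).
16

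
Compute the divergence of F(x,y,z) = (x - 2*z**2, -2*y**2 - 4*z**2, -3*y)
1 - 4*y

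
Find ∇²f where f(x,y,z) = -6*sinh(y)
-6*sinh(y)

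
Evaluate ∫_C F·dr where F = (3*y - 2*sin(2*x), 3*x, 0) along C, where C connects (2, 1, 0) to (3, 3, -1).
-cos(4) + cos(6) + 21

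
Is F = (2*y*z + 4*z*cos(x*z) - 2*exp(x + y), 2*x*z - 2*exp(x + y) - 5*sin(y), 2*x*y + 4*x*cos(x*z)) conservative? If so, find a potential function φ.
Yes, F is conservative. φ = 2*x*y*z - 2*exp(x + y) + 4*sin(x*z) + 5*cos(y)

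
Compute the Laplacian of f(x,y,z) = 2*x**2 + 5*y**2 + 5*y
14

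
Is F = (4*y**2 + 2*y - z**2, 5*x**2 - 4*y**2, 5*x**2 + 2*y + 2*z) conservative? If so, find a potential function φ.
No, ∇×F = (2, -10*x - 2*z, 10*x - 8*y - 2) ≠ 0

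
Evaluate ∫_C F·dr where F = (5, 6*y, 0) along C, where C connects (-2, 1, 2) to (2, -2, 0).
29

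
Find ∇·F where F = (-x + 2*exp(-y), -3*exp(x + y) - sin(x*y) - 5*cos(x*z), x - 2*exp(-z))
-x*cos(x*y) - 3*exp(x + y) - 1 + 2*exp(-z)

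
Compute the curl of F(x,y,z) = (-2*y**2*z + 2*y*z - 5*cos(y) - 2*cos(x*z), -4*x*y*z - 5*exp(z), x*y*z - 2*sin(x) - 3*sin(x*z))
(4*x*y + x*z + 5*exp(z), 2*x*sin(x*z) - 2*y**2 - y*z + 2*y + 3*z*cos(x*z) + 2*cos(x), -2*z - 5*sin(y))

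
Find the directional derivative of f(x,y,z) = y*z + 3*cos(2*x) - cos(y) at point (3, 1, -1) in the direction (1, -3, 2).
sqrt(14)*(-3*sin(1) - 6*sin(6) + 5)/14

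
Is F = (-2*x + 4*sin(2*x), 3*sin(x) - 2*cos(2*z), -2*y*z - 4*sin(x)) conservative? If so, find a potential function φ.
No, ∇×F = (-2*z - 4*sin(2*z), 4*cos(x), 3*cos(x)) ≠ 0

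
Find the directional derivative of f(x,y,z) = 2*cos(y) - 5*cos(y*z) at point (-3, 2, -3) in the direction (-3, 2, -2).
2*sqrt(17)*(25*sin(6) - 2*sin(2))/17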